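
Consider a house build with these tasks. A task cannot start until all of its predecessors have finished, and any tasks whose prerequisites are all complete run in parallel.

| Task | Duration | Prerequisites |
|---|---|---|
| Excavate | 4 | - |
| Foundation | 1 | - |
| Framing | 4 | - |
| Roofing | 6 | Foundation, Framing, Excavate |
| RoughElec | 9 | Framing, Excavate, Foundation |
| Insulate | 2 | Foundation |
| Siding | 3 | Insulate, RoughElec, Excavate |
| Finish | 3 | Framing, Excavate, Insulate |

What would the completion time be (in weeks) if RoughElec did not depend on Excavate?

Original critical path: Excavate→RoughElec→Siding = 4+9+3 = 16 ⇒ 16 weeks.
Dropping Excavate→RoughElec doesn't change RoughElec's earliest start (4); another predecessor still binds.
The longest chain is now Framing→RoughElec→Siding = 4+9+3 = 16, so the schedule takes 16 weeks.

16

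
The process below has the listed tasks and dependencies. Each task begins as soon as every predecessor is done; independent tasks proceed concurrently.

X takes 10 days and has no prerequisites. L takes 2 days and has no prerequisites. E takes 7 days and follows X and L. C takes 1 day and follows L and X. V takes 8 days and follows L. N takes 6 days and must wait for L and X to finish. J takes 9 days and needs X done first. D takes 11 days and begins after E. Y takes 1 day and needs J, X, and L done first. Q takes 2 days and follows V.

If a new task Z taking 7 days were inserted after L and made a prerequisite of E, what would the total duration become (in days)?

28

Originally the job takes 28 days.
With Z inserted, E now waits for max(X, L, Z).
New critical path: X→E→D = 10+7+11 = 28 ⇒ 28 days.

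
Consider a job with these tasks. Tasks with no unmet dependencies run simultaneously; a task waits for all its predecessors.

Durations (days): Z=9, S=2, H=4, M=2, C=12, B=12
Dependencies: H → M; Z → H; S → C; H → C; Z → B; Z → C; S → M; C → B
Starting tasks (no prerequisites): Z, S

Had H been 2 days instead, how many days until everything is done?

Critical path before the change: Z→H→C→B = 9+4+12+12 = 37 giving 37 days.
Since H is critical, the -2 change carries straight to that chain (now 35 days).
The critical path is still Z→H→C→B; finish is now 35 days.

35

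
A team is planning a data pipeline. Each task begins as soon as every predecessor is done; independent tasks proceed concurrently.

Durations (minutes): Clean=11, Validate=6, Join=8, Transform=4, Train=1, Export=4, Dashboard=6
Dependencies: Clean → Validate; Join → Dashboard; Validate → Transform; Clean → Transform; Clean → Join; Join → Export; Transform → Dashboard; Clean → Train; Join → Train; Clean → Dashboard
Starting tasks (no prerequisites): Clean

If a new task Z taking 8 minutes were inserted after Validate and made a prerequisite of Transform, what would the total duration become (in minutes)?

35

Originally the data pipeline takes 27 minutes.
With Z inserted, Transform now waits for max(Clean, Validate, Z).
New critical path: Clean→Validate→Z→Transform→Dashboard = 11+6+8+4+6 = 35 ⇒ 35 minutes.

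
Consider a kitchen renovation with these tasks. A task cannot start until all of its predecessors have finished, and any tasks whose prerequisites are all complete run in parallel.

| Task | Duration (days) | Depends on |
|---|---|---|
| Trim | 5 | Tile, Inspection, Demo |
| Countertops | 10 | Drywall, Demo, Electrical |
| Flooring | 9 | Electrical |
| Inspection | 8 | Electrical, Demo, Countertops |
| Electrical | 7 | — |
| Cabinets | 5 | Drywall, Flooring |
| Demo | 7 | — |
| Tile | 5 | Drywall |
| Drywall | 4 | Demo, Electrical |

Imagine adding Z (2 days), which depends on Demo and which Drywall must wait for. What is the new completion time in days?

36

Originally the job takes 34 days.
With Z inserted, Drywall now waits for max(Demo, Electrical, Z).
New critical path: Demo→Z→Drywall→Countertops→Inspection→Trim = 7+2+4+10+8+5 = 36 ⇒ 36 days.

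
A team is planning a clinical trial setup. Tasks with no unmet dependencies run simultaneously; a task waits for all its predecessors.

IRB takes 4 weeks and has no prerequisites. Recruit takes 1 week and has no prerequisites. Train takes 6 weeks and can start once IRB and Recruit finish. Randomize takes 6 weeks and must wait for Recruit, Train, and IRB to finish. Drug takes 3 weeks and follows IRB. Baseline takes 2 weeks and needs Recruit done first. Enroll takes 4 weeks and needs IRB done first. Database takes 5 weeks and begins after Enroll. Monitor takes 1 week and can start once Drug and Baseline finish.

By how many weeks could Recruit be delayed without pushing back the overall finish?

The longest chain is IRB→Train→Randomize = 4+6+6 = 16; overall finish 16 weeks.
The longest chain containing Recruit totals 13 weeks.
Slack of Recruit = 3 − 0 = 3 weeks.

3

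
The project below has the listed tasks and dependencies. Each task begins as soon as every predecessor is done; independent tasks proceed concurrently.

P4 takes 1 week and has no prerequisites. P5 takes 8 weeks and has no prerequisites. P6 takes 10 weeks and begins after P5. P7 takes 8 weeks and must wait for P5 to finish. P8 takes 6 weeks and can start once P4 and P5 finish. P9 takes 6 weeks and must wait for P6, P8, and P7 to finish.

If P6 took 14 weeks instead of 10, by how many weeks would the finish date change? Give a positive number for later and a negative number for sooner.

4

Critical path before the change: P5→P6→P9 = 8+10+6 = 24 giving 24 weeks.
P6 is on the critical path; changing it to 14 makes that path 28 weeks.
No other chain overtakes it, so the finish is 28 weeks.
Change in finish: 28 − 24 = +4 weeks.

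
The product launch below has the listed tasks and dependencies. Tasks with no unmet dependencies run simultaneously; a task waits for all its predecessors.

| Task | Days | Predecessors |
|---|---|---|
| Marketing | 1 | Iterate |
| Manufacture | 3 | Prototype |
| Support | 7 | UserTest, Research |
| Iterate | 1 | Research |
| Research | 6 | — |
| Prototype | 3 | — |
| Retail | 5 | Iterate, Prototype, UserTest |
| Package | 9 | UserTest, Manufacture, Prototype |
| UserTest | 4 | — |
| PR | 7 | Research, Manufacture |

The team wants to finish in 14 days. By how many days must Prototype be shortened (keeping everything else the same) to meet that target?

1

Current finish: 15 days; target: 14.
Prototype is on every critical path, so each day cut from Prototype cuts the finish by one (this holds down to a finish of 13).
Need 15 − 14 = 1 day off Prototype → Prototype becomes 2 days, finish becomes 14.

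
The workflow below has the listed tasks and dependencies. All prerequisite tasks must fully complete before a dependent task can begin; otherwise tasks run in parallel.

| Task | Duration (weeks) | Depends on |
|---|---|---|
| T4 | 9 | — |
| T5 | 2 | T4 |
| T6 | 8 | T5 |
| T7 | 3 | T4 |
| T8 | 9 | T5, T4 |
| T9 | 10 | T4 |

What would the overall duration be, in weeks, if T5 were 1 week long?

19

Critical path before the change: T4→T5→T8 = 9+2+9 = 20 giving 20 weeks.
Since T5 is critical, the -1 change carries straight to that chain (now 19 weeks).
The critical path is still T4→T5→T8; finish is now 19 weeks.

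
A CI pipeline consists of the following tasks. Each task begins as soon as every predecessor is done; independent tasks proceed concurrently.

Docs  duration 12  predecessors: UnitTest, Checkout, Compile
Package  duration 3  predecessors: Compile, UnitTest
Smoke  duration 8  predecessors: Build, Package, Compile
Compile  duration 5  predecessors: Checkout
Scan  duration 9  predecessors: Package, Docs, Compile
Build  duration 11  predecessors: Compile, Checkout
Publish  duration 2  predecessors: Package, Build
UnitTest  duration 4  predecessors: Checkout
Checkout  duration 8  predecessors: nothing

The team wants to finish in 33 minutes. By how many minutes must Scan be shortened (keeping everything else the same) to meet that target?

1

Current finish: 34 minutes; target: 33.
Scan is on every critical path, so each minute cut from Scan cuts the finish by one (this holds down to a finish of 32).
Need 34 − 33 = 1 minute off Scan → Scan becomes 8 minutes, finish becomes 33.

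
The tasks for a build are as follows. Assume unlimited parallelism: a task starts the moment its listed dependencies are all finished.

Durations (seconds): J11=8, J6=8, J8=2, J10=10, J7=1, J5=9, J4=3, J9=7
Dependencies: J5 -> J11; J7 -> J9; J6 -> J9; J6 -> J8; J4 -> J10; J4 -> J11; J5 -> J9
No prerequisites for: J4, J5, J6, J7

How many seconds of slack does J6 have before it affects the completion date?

2

The longest chain is J5→J11 = 9+8 = 17; overall finish 17 seconds.
Longest path through J6: 15 seconds (earliest finish 8, latest finish 10).
Float = 17 − 15 = 2.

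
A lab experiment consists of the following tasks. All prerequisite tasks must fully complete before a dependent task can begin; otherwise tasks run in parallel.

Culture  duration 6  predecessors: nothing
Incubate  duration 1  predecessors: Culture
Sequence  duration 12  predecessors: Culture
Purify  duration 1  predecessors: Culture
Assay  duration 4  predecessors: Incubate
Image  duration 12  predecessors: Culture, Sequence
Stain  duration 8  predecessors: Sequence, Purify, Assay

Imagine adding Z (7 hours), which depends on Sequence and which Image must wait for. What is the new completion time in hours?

37

Originally the plan takes 30 hours.
With Z inserted, Image now waits for max(Culture, Sequence, Z).
New critical path: Culture→Sequence→Z→Image = 6+12+7+12 = 37 ⇒ 37 hours.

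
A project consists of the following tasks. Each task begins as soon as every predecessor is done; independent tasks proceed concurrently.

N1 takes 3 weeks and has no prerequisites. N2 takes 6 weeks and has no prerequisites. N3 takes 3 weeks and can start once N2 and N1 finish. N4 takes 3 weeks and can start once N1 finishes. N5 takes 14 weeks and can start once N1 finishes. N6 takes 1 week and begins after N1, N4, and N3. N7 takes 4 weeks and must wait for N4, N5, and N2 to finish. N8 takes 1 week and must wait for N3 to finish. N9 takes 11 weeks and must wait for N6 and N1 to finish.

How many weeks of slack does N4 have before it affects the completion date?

Critical path: N1→N5→N7 = 3+14+4 = 21, so the finish is 21 weeks.
N4 finishes as early as 6 and must finish by 9.
So N4 can slip 9 − 6 = 3 weeks.

3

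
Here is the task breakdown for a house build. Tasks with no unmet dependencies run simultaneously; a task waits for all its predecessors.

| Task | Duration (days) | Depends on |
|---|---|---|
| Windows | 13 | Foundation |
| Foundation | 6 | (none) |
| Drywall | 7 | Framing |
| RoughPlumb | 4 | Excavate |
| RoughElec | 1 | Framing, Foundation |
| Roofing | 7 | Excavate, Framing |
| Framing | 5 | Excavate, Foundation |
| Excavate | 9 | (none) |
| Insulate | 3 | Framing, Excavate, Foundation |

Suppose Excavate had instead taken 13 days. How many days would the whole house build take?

Critical path before the change: Excavate→Framing→Roofing = 9+5+7 = 21 giving 21 days.
Excavate is on the critical path; changing it to 13 makes that path 25 days.
That remains the longest chain; total 25 days.

25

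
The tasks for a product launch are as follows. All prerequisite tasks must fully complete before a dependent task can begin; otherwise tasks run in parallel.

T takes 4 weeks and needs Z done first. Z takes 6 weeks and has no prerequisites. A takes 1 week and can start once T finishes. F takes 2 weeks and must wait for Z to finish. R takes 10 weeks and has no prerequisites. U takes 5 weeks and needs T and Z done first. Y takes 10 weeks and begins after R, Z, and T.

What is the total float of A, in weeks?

9

R→Y = 10+10 = 20 sets the makespan at 20 weeks.
A finishes as early as 11 and must finish by 20.
Float = 20 − 11 = 9.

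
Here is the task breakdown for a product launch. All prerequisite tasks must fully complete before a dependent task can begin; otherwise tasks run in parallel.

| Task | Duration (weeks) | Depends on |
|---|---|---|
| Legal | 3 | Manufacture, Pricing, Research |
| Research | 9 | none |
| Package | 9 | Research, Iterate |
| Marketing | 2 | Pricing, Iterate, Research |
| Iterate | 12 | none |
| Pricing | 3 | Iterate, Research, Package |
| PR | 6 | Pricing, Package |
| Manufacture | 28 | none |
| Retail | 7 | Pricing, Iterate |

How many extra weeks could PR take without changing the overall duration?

1

Critical path: Iterate→Package→Pricing→Retail = 12+9+3+7 = 31, so the finish is 31 weeks.
Longest path through PR: 30 weeks (earliest finish 30, latest finish 31).
So PR can slip 31 − 30 = 1 week.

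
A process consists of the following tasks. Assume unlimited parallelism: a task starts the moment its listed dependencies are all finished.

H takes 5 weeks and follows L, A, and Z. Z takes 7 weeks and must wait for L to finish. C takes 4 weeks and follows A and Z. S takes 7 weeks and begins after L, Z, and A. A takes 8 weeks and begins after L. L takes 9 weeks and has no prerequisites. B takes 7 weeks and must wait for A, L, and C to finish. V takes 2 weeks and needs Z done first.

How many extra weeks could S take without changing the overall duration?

The longest chain is L→A→C→B = 9+8+4+7 = 28; overall finish 28 weeks.
The longest chain containing S totals 24 weeks.
Float = 28 − 24 = 4.

4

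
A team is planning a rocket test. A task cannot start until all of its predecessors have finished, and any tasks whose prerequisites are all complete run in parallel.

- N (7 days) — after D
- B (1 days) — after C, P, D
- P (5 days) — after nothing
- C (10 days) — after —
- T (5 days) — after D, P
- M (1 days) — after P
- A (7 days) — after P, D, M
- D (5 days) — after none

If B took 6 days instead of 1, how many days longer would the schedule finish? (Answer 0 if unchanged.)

The binding path is P→M→A = 5+1+7 = 13; finish at 13 days.
B is off the critical path — its longest chain is 11 days, giving 2 of slack.
The binding chain switches to C→B = 10+6 = 16; finish 16 days.
Change in finish: 16 − 13 = +3 days.

3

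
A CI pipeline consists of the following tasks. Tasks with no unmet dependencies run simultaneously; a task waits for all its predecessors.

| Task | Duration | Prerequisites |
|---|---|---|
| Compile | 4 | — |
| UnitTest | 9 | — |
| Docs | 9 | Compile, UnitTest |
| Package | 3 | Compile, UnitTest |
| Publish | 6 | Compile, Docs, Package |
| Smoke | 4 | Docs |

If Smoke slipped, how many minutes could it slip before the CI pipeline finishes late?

2

The longest chain is UnitTest→Docs→Publish = 9+9+6 = 24; overall finish 24 minutes.
Longest path through Smoke: 22 minutes (earliest finish 22, latest finish 24).
So Smoke can slip 24 − 22 = 2 minutes.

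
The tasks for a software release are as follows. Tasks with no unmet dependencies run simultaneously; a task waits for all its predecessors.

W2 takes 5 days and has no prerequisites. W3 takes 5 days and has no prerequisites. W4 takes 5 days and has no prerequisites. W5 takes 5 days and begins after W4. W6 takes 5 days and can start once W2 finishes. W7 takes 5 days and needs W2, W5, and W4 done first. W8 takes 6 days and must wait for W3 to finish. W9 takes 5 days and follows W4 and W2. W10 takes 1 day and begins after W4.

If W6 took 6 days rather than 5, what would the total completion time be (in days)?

Baseline: W4→W5→W7 = 5+5+5 = 15 → 15 days.
The longest path through W6 is only 10 days, so W6 has float 5.
The critical path is still W4→W5→W7; finish is now 15 days.

15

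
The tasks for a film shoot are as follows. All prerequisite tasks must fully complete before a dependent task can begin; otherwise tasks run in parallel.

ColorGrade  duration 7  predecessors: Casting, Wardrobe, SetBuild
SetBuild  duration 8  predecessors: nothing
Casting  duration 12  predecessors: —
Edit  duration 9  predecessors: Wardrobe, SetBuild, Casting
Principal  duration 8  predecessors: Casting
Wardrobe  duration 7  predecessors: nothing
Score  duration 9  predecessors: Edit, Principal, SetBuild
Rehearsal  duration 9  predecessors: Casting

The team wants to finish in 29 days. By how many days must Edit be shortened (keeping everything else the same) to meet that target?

1

Current finish: 30 days; target: 29.
Edit is on every critical path, so each day cut from Edit cuts the finish by one (this holds down to a finish of 29).
Need 30 − 29 = 1 day off Edit → Edit becomes 8 days, finish becomes 29.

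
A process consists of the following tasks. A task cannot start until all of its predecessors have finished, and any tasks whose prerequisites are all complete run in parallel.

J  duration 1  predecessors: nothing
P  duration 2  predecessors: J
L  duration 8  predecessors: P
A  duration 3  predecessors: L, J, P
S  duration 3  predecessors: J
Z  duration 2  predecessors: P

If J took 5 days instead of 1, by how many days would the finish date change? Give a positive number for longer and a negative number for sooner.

4

The binding path is J→P→L→A = 1+2+8+3 = 14; finish at 14 days.
Since J is critical, the +4 change carries straight to that chain (now 18 days).
The critical path is still J→P→L→A; finish is now 18 days.
Change in finish: 18 − 14 = +4 days.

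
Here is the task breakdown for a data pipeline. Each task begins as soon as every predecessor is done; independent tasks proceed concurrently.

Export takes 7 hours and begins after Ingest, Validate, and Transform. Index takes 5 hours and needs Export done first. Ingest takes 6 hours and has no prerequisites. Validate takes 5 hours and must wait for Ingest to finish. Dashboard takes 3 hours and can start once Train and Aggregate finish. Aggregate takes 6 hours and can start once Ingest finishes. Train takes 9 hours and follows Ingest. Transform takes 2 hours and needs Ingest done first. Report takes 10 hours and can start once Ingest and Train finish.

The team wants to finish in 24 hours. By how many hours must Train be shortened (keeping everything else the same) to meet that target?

1

Current finish: 25 hours; target: 24.
Train is on every critical path, so each hour cut from Train cuts the finish by one (this holds down to a finish of 23).
Need 25 − 24 = 1 hour off Train → Train becomes 8 hours, finish becomes 24.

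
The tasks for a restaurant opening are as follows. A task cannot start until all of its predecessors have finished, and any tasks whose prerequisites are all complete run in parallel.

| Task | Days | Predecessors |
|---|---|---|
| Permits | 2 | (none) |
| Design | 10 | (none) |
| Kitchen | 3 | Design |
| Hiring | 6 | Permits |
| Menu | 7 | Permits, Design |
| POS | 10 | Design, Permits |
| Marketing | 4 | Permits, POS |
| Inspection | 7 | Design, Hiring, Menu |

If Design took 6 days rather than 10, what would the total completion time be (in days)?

As given, the longest chain is Design→Menu→Inspection = 10+7+7 = 24, so the finish is 24 days.
Since Design is critical, the -4 change carries straight to that chain (now 20 days).
No other chain overtakes it, so the finish is 20 days.

20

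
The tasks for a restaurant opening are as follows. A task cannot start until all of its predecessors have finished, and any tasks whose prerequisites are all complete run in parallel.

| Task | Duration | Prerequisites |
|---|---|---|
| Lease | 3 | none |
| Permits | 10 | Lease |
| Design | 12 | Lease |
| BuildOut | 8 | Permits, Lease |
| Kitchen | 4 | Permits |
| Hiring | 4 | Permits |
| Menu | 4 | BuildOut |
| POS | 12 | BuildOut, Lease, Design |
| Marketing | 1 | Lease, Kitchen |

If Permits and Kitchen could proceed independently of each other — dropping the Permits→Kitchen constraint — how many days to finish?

33

Original critical path: Lease→Permits→BuildOut→POS = 3+10+8+12 = 33 ⇒ 33 days.
Without Permits→Kitchen, Kitchen's earliest start moves from 13 to 0.
New critical path: Lease→Permits→BuildOut→POS = 3+10+8+12 = 33 ⇒ 33 days.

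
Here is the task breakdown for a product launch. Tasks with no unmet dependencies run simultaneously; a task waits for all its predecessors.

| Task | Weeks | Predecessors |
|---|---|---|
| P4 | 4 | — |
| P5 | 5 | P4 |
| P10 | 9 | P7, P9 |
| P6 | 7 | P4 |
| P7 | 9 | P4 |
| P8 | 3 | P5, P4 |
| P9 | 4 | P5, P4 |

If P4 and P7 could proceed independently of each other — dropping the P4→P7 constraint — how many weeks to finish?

With the dependency in place, P4→P5→P9→P10 = 4+5+4+9 = 22 sets the finish at 22 weeks.
Without P4→P7, P7's earliest start moves from 4 to 0.
New critical path: P4→P5→P9→P10 = 4+5+4+9 = 22 ⇒ 22 weeks.

22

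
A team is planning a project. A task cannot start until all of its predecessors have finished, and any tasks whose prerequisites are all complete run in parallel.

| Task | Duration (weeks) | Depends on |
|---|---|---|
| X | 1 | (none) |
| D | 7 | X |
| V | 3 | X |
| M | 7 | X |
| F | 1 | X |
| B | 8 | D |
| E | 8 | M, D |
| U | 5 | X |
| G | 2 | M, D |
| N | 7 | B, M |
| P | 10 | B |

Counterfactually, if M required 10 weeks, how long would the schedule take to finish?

Actual critical path: X→D→B→P = 1+7+8+10 = 26 ⇒ 26 weeks.
M has 10 weeks of float (longest path through it is 16).
No other chain overtakes it, so the finish is 26 weeks.

26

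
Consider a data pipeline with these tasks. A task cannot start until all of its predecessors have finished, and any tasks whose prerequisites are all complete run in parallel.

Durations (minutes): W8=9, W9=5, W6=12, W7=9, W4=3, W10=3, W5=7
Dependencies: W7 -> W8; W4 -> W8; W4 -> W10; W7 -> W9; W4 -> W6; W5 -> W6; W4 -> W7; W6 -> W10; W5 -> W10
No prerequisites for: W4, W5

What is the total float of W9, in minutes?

The longest chain is W5→W6→W10 = 7+12+3 = 22; overall finish 22 minutes.
The longest chain containing W9 totals 17 minutes.
Float = 22 − 17 = 5.

5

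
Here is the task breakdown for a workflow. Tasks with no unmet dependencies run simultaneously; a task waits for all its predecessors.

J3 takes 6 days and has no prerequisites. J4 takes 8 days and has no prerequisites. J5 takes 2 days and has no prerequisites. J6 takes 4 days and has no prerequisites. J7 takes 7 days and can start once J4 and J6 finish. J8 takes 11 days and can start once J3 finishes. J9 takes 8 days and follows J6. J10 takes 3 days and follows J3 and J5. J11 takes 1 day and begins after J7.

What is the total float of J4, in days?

1

J3→J8 = 6+11 = 17 sets the makespan at 17 days.
The longest chain containing J4 totals 16 days.
Slack of J4 = 1 − 0 = 1 day.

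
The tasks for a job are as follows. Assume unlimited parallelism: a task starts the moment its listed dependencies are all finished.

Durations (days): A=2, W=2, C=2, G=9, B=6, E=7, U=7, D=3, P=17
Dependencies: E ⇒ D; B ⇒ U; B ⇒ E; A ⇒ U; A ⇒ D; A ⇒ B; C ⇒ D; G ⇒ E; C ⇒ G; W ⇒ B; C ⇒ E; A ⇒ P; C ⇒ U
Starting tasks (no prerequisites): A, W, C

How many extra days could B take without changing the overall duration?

Critical path: C→G→E→D = 2+9+7+3 = 21, so the finish is 21 days.
Longest path through B: 18 days (earliest finish 8, latest finish 11).
So B can slip 11 − 8 = 3 days.

3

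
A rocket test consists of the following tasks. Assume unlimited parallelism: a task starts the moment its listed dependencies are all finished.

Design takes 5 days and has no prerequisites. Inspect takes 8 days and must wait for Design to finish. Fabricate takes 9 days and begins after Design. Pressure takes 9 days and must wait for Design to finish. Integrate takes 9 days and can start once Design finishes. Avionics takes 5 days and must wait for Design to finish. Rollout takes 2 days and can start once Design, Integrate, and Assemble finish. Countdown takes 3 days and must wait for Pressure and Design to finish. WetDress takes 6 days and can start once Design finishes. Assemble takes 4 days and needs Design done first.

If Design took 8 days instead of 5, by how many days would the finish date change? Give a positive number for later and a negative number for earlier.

3

As given, the longest chain is Design→Pressure→Countdown = 5+9+3 = 17, so the finish is 17 days.
Design lies on that path, so at 8 days the path becomes 20 days.
The critical path is still Design→Pressure→Countdown; finish is now 20 days.
Change in finish: 20 − 17 = +3 days.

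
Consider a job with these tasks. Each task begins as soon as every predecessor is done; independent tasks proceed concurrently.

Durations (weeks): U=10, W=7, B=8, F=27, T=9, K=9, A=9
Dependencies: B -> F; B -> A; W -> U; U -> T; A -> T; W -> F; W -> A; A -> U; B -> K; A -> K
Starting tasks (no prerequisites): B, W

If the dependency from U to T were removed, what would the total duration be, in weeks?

35

With the dependency in place, B→A→U→T = 8+9+10+9 = 36 sets the finish at 36 weeks.
Without U→T, T's earliest start moves from 27 to 17.
New critical path: B→F = 8+27 = 35 ⇒ 35 weeks.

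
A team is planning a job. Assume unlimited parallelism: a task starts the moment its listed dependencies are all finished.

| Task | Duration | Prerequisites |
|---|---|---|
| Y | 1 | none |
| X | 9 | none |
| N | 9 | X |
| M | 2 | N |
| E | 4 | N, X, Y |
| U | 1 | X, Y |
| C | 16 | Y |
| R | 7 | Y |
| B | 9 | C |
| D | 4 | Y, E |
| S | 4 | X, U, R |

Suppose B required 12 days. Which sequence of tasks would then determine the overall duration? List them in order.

Critical path before the change: Y→C→B = 1+16+9 = 26 giving 26 days.
Since B is critical, the +3 change carries straight to that chain (now 29 days).
That remains the longest chain; total 29 days.

Y, C, B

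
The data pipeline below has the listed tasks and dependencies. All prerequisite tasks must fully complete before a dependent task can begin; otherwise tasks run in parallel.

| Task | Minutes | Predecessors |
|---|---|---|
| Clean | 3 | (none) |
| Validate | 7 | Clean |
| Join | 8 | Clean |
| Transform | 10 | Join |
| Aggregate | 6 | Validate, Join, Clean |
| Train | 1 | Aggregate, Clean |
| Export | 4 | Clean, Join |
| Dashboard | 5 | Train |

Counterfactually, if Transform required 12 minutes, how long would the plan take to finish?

As given, the longest chain is Clean→Join→Aggregate→Train→Dashboard = 3+8+6+1+5 = 23, so the finish is 23 minutes.
The longest path through Transform is only 21 minutes, so Transform has float 2.
New critical path: Clean→Join→Transform = 3+8+12 = 23 ⇒ 23 minutes.

23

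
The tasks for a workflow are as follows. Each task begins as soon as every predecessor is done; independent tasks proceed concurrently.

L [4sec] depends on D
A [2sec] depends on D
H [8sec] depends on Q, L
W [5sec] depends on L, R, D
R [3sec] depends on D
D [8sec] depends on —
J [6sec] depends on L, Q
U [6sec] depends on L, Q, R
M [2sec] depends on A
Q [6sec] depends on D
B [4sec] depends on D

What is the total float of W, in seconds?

5

D→Q→H = 8+6+8 = 22 sets the makespan at 22 seconds.
W finishes as early as 17 and must finish by 22.
Slack of W = 17 − 12 = 5 seconds.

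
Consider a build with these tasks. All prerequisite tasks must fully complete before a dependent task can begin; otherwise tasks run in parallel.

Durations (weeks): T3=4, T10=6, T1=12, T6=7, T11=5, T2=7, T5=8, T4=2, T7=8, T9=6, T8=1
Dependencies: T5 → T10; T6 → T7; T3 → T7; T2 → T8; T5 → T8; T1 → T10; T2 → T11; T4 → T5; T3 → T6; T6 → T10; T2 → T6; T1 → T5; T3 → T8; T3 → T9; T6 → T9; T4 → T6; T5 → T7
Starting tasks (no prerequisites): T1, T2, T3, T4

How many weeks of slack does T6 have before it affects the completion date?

6

T1→T5→T7 = 12+8+8 = 28 sets the makespan at 28 weeks.
The longest chain containing T6 totals 22 weeks.
So T6 can slip 20 − 14 = 6 weeks.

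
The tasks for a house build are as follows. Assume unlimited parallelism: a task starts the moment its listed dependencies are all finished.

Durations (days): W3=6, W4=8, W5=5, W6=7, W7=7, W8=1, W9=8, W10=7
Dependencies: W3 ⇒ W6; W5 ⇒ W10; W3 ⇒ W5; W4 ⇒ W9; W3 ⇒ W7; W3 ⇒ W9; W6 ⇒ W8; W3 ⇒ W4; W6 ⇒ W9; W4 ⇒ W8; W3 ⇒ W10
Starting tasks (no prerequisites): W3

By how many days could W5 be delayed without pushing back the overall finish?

W3→W4→W9 = 6+8+8 = 22 sets the makespan at 22 days.
The longest chain containing W5 totals 18 days.
So W5 can slip 15 − 11 = 4 days.

4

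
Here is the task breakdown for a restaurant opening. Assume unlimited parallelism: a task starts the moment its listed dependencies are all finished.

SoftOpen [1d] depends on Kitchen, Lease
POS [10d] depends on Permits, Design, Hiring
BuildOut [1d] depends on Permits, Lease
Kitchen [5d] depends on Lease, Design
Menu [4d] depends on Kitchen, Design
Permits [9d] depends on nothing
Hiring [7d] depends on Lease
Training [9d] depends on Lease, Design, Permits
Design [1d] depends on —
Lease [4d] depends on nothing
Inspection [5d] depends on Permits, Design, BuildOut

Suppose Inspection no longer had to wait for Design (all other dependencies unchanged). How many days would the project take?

21

Before: longest chain Lease→Hiring→POS = 4+7+10 = 21, finish 21.
Dropping Design→Inspection doesn't change Inspection's earliest start (10); another predecessor still binds.
The longest chain is now Lease→Hiring→POS = 4+7+10 = 21, so the project takes 21 days.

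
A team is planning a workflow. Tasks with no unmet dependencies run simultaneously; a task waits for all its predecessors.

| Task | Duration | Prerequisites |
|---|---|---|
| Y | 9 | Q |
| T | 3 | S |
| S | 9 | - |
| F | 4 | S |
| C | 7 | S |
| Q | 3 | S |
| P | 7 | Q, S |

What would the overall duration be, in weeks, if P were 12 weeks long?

Actual critical path: S→Q→Y = 9+3+9 = 21 ⇒ 21 weeks.
P has 2 weeks of float (longest path through it is 19).
New critical path: S→Q→P = 9+3+12 = 24 ⇒ 24 weeks.

24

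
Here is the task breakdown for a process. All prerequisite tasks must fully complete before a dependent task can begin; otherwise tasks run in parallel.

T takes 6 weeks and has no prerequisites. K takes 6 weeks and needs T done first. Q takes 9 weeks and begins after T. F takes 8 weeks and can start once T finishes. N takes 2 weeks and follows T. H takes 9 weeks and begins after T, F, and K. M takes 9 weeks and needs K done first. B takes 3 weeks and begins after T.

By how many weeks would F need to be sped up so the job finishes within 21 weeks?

Current finish: 23 weeks; target: 21.
F is on every critical path, so each week cut from F cuts the finish by one (this holds down to a finish of 21).
Need 23 − 21 = 2 weeks off F → F becomes 6 weeks, finish becomes 21.

2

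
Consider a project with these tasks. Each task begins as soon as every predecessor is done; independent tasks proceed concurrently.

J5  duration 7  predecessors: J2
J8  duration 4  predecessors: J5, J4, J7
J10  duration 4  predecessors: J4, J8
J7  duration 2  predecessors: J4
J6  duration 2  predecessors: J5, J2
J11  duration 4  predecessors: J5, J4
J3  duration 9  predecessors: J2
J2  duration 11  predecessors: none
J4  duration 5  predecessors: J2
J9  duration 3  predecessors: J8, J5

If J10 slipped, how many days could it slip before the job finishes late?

0

Critical path: J2→J4→J7→J8→J10 = 11+5+2+4+4 = 26, so the finish is 26 days.
Longest path through J10: 26 days (earliest finish 26, latest finish 26).
So J10 can slip 26 − 26 = 0 days.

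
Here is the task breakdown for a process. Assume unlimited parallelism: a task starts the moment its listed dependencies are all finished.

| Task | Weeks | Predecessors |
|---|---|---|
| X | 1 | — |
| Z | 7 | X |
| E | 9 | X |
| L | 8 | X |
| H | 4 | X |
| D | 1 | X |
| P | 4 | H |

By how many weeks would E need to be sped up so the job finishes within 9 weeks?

1

Current finish: 10 weeks; target: 9.
E is on every critical path, so each week cut from E cuts the finish by one (this holds down to a finish of 9).
Need 10 − 9 = 1 week off E → E becomes 8 weeks, finish becomes 9.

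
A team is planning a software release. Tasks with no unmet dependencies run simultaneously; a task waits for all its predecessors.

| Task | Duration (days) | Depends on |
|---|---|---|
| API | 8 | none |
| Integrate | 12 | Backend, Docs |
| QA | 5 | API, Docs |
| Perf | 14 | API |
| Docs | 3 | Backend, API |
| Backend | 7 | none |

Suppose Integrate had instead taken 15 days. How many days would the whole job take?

The binding path is API→Docs→Integrate = 8+3+12 = 23; finish at 23 days.
Integrate is on the critical path; changing it to 15 makes that path 26 days.
No other chain overtakes it, so the finish is 26 days.

26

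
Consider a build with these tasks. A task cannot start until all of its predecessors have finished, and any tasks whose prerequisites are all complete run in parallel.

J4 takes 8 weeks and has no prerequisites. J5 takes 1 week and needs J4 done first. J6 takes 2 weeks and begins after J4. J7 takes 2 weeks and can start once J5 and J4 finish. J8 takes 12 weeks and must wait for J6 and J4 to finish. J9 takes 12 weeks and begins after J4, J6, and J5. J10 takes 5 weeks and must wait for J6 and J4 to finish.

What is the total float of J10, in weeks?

Critical path: J4→J6→J8 = 8+2+12 = 22, so the finish is 22 weeks.
The longest chain containing J10 totals 15 weeks.
Slack of J10 = 17 − 10 = 7 weeks.

7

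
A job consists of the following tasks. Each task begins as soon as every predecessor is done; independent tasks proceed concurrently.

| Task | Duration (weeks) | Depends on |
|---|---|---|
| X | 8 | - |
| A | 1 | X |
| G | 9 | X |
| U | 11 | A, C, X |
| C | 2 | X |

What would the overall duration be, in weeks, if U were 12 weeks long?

Critical path before the change: X→C→U = 8+2+11 = 21 giving 21 weeks.
U lies on that path, so at 12 weeks the path becomes 22 weeks.
No other chain overtakes it, so the finish is 22 weeks.

22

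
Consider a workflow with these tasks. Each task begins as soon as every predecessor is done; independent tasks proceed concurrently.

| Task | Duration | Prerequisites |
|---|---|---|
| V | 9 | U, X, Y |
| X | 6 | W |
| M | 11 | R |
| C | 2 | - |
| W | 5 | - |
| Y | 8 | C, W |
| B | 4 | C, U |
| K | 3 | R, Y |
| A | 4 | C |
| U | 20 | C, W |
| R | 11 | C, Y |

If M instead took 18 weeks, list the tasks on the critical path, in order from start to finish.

W, Y, R, M

Baseline: W→Y→R→M = 5+8+11+11 = 35 → 35 weeks.
M lies on that path, so at 18 weeks the path becomes 42 weeks.
No other chain overtakes it, so the finish is 42 weeks.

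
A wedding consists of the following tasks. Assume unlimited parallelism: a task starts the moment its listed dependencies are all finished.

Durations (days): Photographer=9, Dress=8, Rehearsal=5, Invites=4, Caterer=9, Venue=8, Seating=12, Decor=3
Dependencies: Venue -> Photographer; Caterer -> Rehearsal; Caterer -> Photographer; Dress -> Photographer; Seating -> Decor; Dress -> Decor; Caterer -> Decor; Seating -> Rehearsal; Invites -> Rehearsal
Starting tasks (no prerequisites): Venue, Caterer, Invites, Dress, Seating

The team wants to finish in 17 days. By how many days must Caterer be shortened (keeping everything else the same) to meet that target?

1

Current finish: 18 days; target: 17.
Caterer is on every critical path, so each day cut from Caterer cuts the finish by one (this holds down to a finish of 17).
Need 18 − 17 = 1 day off Caterer → Caterer becomes 8 days, finish becomes 17.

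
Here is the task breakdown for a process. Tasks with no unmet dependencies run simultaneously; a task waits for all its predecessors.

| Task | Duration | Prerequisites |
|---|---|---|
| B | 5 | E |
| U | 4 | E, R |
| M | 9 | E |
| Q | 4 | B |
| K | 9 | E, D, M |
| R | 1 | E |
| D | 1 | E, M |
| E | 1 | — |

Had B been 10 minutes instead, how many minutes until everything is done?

20

The binding path is E→M→D→K = 1+9+1+9 = 20; finish at 20 minutes.
B has 10 minutes of float (longest path through it is 10).
The critical path is still E→M→D→K; finish is now 20 minutes.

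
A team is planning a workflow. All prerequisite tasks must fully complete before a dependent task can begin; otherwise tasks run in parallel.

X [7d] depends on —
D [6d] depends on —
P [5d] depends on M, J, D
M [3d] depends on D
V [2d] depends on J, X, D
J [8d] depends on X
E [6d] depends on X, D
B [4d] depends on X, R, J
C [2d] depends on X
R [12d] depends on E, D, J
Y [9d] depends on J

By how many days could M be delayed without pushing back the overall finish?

The longest chain is X→J→R→B = 7+8+12+4 = 31; overall finish 31 days.
M finishes as early as 9 and must finish by 26.
Float = 31 − 14 = 17.

17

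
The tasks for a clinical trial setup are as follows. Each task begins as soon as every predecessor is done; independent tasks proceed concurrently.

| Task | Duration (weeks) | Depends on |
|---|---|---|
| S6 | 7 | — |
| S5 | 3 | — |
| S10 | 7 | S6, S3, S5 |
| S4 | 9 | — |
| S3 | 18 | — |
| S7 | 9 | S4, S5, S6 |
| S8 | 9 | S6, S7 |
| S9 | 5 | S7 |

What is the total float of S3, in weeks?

Critical path: S4→S7→S8 = 9+9+9 = 27, so the finish is 27 weeks.
S3 finishes as early as 18 and must finish by 20.
Float = 27 − 25 = 2.

2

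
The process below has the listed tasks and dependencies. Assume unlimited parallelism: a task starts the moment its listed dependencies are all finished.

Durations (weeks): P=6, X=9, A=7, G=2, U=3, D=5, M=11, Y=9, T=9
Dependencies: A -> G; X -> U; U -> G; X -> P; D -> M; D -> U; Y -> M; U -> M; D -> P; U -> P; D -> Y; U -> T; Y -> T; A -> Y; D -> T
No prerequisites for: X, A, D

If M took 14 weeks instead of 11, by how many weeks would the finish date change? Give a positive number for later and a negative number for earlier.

As given, the longest chain is A→Y→M = 7+9+11 = 27, so the finish is 27 weeks.
Since M is critical, the +3 change carries straight to that chain (now 30 weeks).
That remains the longest chain; total 30 weeks.
Change in finish: 30 − 27 = +3 weeks.

3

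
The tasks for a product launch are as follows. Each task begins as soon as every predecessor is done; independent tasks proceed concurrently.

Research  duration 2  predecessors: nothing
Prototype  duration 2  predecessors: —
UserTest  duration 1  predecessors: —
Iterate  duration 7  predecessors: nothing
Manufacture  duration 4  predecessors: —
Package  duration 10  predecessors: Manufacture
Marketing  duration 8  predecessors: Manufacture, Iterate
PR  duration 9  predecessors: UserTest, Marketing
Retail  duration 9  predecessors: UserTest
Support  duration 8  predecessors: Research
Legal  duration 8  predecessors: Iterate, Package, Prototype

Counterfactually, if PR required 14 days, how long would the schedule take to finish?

Actual critical path: Iterate→Marketing→PR = 7+8+9 = 24 ⇒ 24 days.
Since PR is critical, the +5 change carries straight to that chain (now 29 days).
The critical path is still Iterate→Marketing→PR; finish is now 29 days.

29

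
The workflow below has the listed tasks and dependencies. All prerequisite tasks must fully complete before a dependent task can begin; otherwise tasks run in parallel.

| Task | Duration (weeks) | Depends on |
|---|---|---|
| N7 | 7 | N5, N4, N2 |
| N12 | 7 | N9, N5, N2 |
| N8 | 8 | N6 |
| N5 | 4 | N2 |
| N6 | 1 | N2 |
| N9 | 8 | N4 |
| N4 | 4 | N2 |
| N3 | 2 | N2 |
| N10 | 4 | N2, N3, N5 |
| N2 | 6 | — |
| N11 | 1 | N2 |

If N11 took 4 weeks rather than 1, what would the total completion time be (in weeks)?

25

Baseline: N2→N4→N9→N12 = 6+4+8+7 = 25 → 25 weeks.
N11 has 18 weeks of float (longest path through it is 7).
That remains the longest chain; total 25 weeks.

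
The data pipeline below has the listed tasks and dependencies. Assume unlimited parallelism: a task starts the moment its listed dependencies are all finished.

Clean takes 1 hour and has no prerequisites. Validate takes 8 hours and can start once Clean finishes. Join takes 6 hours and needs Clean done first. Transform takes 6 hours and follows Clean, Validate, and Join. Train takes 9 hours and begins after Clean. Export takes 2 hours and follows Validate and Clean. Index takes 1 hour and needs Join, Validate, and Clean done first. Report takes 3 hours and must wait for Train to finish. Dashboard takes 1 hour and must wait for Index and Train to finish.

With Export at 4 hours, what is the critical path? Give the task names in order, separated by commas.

As given, the longest chain is Clean→Validate→Transform = 1+8+6 = 15, so the finish is 15 hours.
The longest path through Export is only 11 hours, so Export has float 4.
The critical path is still Clean→Validate→Transform; finish is now 15 hours.

Clean, Validate, Transform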